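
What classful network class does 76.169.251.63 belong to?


First octet: 76
Binary: 01001100
0xxxxxxx -> Class A (1-126)
Class A, default mask 255.0.0.0 (/8)


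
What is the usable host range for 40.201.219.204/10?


Network: 40.192.0.0
Broadcast: 40.255.255.255
First usable = network + 1
Last usable = broadcast - 1
Range: 40.192.0.1 to 40.255.255.254


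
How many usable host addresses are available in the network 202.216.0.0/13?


Host bits = 32 - 13 = 19
Total addresses = 2^19 = 524288
Usable = total - 2 (network and broadcast)
Usable hosts: 524286


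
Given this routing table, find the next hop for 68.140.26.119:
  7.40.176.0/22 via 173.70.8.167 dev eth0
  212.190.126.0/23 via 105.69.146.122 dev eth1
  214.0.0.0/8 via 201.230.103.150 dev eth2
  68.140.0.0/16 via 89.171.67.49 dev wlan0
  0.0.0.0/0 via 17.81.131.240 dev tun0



Longest prefix match for 68.140.26.119:
  /22 7.40.176.0: no
  /23 212.190.126.0: no
  /8 214.0.0.0: no
  /16 68.140.0.0: MATCH
  /0 0.0.0.0: MATCH
Selected: next-hop 89.171.67.49 via wlan0 (matched /16)


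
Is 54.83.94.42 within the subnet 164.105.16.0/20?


Subnet network: 164.105.16.0
Test IP AND mask: 54.83.80.0
No, 54.83.94.42 is not in 164.105.16.0/20


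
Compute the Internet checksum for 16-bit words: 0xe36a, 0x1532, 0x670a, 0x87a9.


Sum all words (with carry folding):
+ 0xe36a = 0xe36a
+ 0x1532 = 0xf89c
+ 0x670a = 0x5fa7
+ 0x87a9 = 0xe750
One's complement: ~0xe750
Checksum = 0x18af


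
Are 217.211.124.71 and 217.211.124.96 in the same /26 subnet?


Mask: 255.255.255.192
217.211.124.71 AND mask = 217.211.124.64
217.211.124.96 AND mask = 217.211.124.64
Yes, same subnet (217.211.124.64)


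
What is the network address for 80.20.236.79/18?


IP:   01010000.00010100.11101100.01001111
Mask: 11111111.11111111.11000000.00000000
AND operation:
Net:  01010000.00010100.11000000.00000000
Network: 80.20.192.0/18


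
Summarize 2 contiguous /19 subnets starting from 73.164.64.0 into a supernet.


Original prefix: /19
Number of subnets: 2 = 2^1
New prefix = 19 - 1 = 18
Supernet: 73.164.64.0/18


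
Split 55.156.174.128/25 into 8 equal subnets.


New prefix = 25 + 3 = 28
Each subnet has 16 addresses
  55.156.174.128/28
  55.156.174.144/28
  55.156.174.160/28
  55.156.174.176/28
  55.156.174.192/28
  55.156.174.208/28
  55.156.174.224/28
  55.156.174.240/28
Subnets: 55.156.174.128/28, 55.156.174.144/28, 55.156.174.160/28, 55.156.174.176/28, 55.156.174.192/28, 55.156.174.208/28, 55.156.174.224/28, 55.156.174.240/28


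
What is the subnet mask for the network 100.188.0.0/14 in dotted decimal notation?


/14 means 14 network bits, 18 host bits
Binary: 11111111111111000000000000000000
Mask: 255.252.0.0


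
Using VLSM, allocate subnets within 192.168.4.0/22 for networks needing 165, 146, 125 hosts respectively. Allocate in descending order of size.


165 hosts -> /24 (254 usable): 192.168.4.0/24
146 hosts -> /24 (254 usable): 192.168.5.0/24
125 hosts -> /25 (126 usable): 192.168.6.0/25
Allocation: 192.168.4.0/24 (165 hosts, 254 usable); 192.168.5.0/24 (146 hosts, 254 usable); 192.168.6.0/25 (125 hosts, 126 usable)


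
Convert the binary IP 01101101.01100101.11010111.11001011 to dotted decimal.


01101101 = 109
01100101 = 101
11010111 = 215
11001011 = 203
IP: 109.101.215.203


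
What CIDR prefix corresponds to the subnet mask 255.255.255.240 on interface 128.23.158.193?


Binary: 11111111.11111111.11111111.11110000
Count leading 1s
Prefix: /28


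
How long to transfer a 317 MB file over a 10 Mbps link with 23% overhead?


Effective throughput = 10 * (1 - 23/100) = 7.7 Mbps
File size in Mb = 317 * 8 = 2536 Mb
Time = 2536 / 7.7
Time = 329.3506 seconds


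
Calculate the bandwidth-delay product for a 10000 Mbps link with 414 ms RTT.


BDP = bandwidth * RTT
= 10000 Mbps * 414 ms
= 10000 * 1e6 * 414 / 1000 bits
= 4140000000 bits
= 517500000 bytes
= 505371.0938 KB
BDP = 4140000000 bits (517500000 bytes)


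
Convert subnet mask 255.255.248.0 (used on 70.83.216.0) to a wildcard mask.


Subnet mask: 255.255.248.0
Wildcard = 255.255.255.255 - subnet mask
255 - 255 = 0
255 - 255 = 0
255 - 248 = 7
255 - 0 = 255
Wildcard: 0.0.7.255


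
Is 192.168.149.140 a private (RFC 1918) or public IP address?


RFC 1918 private ranges:
  10.0.0.0/8 (10.0.0.0 - 10.255.255.255)
  172.16.0.0/12 (172.16.0.0 - 172.31.255.255)
  192.168.0.0/16 (192.168.0.0 - 192.168.255.255)
Private (in 192.168.0.0/16)


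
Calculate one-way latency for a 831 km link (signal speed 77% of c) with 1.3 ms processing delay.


Speed = 0.77 * 3e5 km/s = 231000 km/s
Propagation delay = 831 / 231000 = 0.0036 s = 3.5974 ms
Processing delay = 1.3 ms
Total one-way latency = 4.8974 ms


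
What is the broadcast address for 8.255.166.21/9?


Network: 8.128.0.0/9
Host bits = 23
Set all host bits to 1:
Broadcast: 8.255.255.255


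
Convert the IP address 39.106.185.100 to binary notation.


39 = 00100111
106 = 01101010
185 = 10111001
100 = 01100100
Binary: 00100111.01101010.10111001.01100100


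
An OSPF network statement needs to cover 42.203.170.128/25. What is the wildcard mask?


Subnet mask: 255.255.255.128
Wildcard = 255.255.255.255 - subnet mask
255 - 255 = 0
255 - 255 = 0
255 - 255 = 0
255 - 128 = 127
Wildcard: 0.0.0.127


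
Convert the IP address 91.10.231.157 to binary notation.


91 = 01011011
10 = 00001010
231 = 11100111
157 = 10011101
Binary: 01011011.00001010.11100111.10011101


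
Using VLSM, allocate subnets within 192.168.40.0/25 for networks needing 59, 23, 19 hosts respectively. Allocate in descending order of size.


59 hosts -> /26 (62 usable): 192.168.40.0/26
23 hosts -> /27 (30 usable): 192.168.40.64/27
19 hosts -> /27 (30 usable): 192.168.40.96/27
Allocation: 192.168.40.0/26 (59 hosts, 62 usable); 192.168.40.64/27 (23 hosts, 30 usable); 192.168.40.96/27 (19 hosts, 30 usable)


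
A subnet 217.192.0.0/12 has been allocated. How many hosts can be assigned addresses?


Host bits = 32 - 12 = 20
Total addresses = 2^20 = 1048576
Usable = total - 2 (network and broadcast)
Usable hosts: 1048574


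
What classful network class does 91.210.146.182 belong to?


First octet: 91
Binary: 01011011
0xxxxxxx -> Class A (1-126)
Class A, default mask 255.0.0.0 (/8)


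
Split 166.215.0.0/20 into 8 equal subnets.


New prefix = 20 + 3 = 23
Each subnet has 512 addresses
  166.215.0.0/23
  166.215.2.0/23
  166.215.4.0/23
  166.215.6.0/23
  166.215.8.0/23
  166.215.10.0/23
  166.215.12.0/23
  166.215.14.0/23
Subnets: 166.215.0.0/23, 166.215.2.0/23, 166.215.4.0/23, 166.215.6.0/23, 166.215.8.0/23, 166.215.10.0/23, 166.215.12.0/23, 166.215.14.0/23


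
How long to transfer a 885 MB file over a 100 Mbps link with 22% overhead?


Effective throughput = 100 * (1 - 22/100) = 78 Mbps
File size in Mb = 885 * 8 = 7080 Mb
Time = 7080 / 78
Time = 90.7692 seconds


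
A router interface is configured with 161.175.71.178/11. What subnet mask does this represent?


/11 means 11 network bits, 21 host bits
Binary: 11111111111000000000000000000000
Mask: 255.224.0.0


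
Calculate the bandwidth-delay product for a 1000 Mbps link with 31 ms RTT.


BDP = bandwidth * RTT
= 1000 Mbps * 31 ms
= 1000 * 1e6 * 31 / 1000 bits
= 31000000 bits
= 3875000 bytes
= 3784.1797 KB
BDP = 31000000 bits (3875000 bytes)


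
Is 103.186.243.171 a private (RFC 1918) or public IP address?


RFC 1918 private ranges:
  10.0.0.0/8 (10.0.0.0 - 10.255.255.255)
  172.16.0.0/12 (172.16.0.0 - 172.31.255.255)
  192.168.0.0/16 (192.168.0.0 - 192.168.255.255)
Public (not in any RFC 1918 range)


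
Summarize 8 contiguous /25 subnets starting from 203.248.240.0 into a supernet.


Original prefix: /25
Number of subnets: 8 = 2^3
New prefix = 25 - 3 = 22
Supernet: 203.248.240.0/22


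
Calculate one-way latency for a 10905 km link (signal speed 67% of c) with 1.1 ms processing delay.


Speed = 0.67 * 3e5 km/s = 201000 km/s
Propagation delay = 10905 / 201000 = 0.0543 s = 54.2537 ms
Processing delay = 1.1 ms
Total one-way latency = 55.3537 ms


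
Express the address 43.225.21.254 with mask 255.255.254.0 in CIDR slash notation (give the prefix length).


Binary: 11111111.11111111.11111110.00000000
Count leading 1s
Prefix: /23


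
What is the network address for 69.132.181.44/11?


IP:   01000101.10000100.10110101.00101100
Mask: 11111111.11100000.00000000.00000000
AND operation:
Net:  01000101.10000000.00000000.00000000
Network: 69.128.0.0/11


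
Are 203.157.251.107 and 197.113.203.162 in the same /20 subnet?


Mask: 255.255.240.0
203.157.251.107 AND mask = 203.157.240.0
197.113.203.162 AND mask = 197.113.192.0
No, different subnets (203.157.240.0 vs 197.113.192.0)


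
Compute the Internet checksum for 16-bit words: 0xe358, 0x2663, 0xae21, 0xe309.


Sum all words (with carry folding):
+ 0xe358 = 0xe358
+ 0x2663 = 0x09bc
+ 0xae21 = 0xb7dd
+ 0xe309 = 0x9ae7
One's complement: ~0x9ae7
Checksum = 0x6518


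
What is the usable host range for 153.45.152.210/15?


Network: 153.44.0.0
Broadcast: 153.45.255.255
First usable = network + 1
Last usable = broadcast - 1
Range: 153.44.0.1 to 153.45.255.254


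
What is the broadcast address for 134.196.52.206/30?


Network: 134.196.52.204/30
Host bits = 2
Set all host bits to 1:
Broadcast: 134.196.52.207


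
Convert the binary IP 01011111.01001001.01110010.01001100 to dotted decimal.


01011111 = 95
01001001 = 73
01110010 = 114
01001100 = 76
IP: 95.73.114.76


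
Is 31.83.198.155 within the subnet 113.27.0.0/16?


Subnet network: 113.27.0.0
Test IP AND mask: 31.83.0.0
No, 31.83.198.155 is not in 113.27.0.0/16


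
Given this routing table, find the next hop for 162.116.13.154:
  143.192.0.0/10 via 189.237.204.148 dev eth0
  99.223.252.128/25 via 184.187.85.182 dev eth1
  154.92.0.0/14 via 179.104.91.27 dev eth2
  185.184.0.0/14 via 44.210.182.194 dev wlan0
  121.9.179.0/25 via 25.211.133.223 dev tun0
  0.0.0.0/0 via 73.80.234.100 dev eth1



Longest prefix match for 162.116.13.154:
  /10 143.192.0.0: no
  /25 99.223.252.128: no
  /14 154.92.0.0: no
  /14 185.184.0.0: no
  /25 121.9.179.0: no
  /0 0.0.0.0: MATCH
Selected: next-hop 73.80.234.100 via eth1 (matched /0)


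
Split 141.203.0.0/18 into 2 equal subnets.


New prefix = 18 + 1 = 19
Each subnet has 8192 addresses
  141.203.0.0/19
  141.203.32.0/19
Subnets: 141.203.0.0/19, 141.203.32.0/19


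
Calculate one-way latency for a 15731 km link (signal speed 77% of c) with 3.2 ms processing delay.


Speed = 0.77 * 3e5 km/s = 231000 km/s
Propagation delay = 15731 / 231000 = 0.0681 s = 68.0996 ms
Processing delay = 3.2 ms
Total one-way latency = 71.2996 ms


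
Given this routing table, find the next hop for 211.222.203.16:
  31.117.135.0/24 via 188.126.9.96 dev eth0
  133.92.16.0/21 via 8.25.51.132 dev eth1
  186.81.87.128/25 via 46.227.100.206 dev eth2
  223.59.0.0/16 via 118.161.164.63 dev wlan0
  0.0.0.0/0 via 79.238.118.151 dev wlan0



Longest prefix match for 211.222.203.16:
  /24 31.117.135.0: no
  /21 133.92.16.0: no
  /25 186.81.87.128: no
  /16 223.59.0.0: no
  /0 0.0.0.0: MATCH
Selected: next-hop 79.238.118.151 via wlan0 (matched /0)


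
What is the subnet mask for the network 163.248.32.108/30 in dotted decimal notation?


/30 means 30 network bits, 2 host bits
Binary: 11111111111111111111111111111100
Mask: 255.255.255.252


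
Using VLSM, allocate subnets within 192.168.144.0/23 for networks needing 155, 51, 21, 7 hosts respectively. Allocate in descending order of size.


155 hosts -> /24 (254 usable): 192.168.144.0/24
51 hosts -> /26 (62 usable): 192.168.145.0/26
21 hosts -> /27 (30 usable): 192.168.145.64/27
7 hosts -> /28 (14 usable): 192.168.145.96/28
Allocation: 192.168.144.0/24 (155 hosts, 254 usable); 192.168.145.0/26 (51 hosts, 62 usable); 192.168.145.64/27 (21 hosts, 30 usable); 192.168.145.96/28 (7 hosts, 14 usable)


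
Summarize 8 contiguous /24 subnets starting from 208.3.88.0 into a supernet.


Original prefix: /24
Number of subnets: 8 = 2^3
New prefix = 24 - 3 = 21
Supernet: 208.3.88.0/21


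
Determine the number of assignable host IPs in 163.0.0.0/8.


Host bits = 32 - 8 = 24
Total addresses = 2^24 = 16777216
Usable = total - 2 (network and broadcast)
Usable hosts: 16777214


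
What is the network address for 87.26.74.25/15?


IP:   01010111.00011010.01001010.00011001
Mask: 11111111.11111110.00000000.00000000
AND operation:
Net:  01010111.00011010.00000000.00000000
Network: 87.26.0.0/15


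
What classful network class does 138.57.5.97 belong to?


First octet: 138
Binary: 10001010
10xxxxxx -> Class B (128-191)
Class B, default mask 255.255.0.0 (/16)


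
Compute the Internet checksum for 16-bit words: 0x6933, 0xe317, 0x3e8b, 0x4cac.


Sum all words (with carry folding):
+ 0x6933 = 0x6933
+ 0xe317 = 0x4c4b
+ 0x3e8b = 0x8ad6
+ 0x4cac = 0xd782
One's complement: ~0xd782
Checksum = 0x287d


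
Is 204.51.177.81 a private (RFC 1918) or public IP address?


RFC 1918 private ranges:
  10.0.0.0/8 (10.0.0.0 - 10.255.255.255)
  172.16.0.0/12 (172.16.0.0 - 172.31.255.255)
  192.168.0.0/16 (192.168.0.0 - 192.168.255.255)
Public (not in any RFC 1918 range)


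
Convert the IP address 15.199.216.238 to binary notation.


15 = 00001111
199 = 11000111
216 = 11011000
238 = 11101110
Binary: 00001111.11000111.11011000.11101110


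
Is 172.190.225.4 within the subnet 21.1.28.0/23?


Subnet network: 21.1.28.0
Test IP AND mask: 172.190.224.0
No, 172.190.225.4 is not in 21.1.28.0/23


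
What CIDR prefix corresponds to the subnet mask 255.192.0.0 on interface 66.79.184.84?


Binary: 11111111.11000000.00000000.00000000
Count leading 1s
Prefix: /10


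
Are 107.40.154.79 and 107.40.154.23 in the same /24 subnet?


Mask: 255.255.255.0
107.40.154.79 AND mask = 107.40.154.0
107.40.154.23 AND mask = 107.40.154.0
Yes, same subnet (107.40.154.0)


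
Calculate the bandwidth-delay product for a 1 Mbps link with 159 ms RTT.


BDP = bandwidth * RTT
= 1 Mbps * 159 ms
= 1 * 1e6 * 159 / 1000 bits
= 159000 bits
= 19875 bytes
= 19.4092 KB
BDP = 159000 bits (19875 bytes)


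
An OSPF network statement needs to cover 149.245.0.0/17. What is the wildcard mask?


Subnet mask: 255.255.128.0
Wildcard = 255.255.255.255 - subnet mask
255 - 255 = 0
255 - 255 = 0
255 - 128 = 127
255 - 0 = 255
Wildcard: 0.0.127.255


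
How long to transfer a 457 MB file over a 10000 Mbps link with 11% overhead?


Effective throughput = 10000 * (1 - 11/100) = 8900 Mbps
File size in Mb = 457 * 8 = 3656 Mb
Time = 3656 / 8900
Time = 0.4108 seconds


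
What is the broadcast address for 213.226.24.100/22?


Network: 213.226.24.0/22
Host bits = 10
Set all host bits to 1:
Broadcast: 213.226.27.255


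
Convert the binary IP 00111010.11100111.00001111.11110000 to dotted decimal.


00111010 = 58
11100111 = 231
00001111 = 15
11110000 = 240
IP: 58.231.15.240


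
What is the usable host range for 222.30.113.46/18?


Network: 222.30.64.0
Broadcast: 222.30.127.255
First usable = network + 1
Last usable = broadcast - 1
Range: 222.30.64.1 to 222.30.127.254


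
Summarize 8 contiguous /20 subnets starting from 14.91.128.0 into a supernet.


Original prefix: /20
Number of subnets: 8 = 2^3
New prefix = 20 - 3 = 17
Supernet: 14.91.128.0/17


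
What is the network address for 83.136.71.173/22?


IP:   01010011.10001000.01000111.10101101
Mask: 11111111.11111111.11111100.00000000
AND operation:
Net:  01010011.10001000.01000100.00000000
Network: 83.136.68.0/22


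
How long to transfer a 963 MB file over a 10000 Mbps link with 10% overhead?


Effective throughput = 10000 * (1 - 10/100) = 9000 Mbps
File size in Mb = 963 * 8 = 7704 Mb
Time = 7704 / 9000
Time = 0.856 seconds


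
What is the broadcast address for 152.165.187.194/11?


Network: 152.160.0.0/11
Host bits = 21
Set all host bits to 1:
Broadcast: 152.191.255.255


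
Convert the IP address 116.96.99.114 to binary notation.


116 = 01110100
96 = 01100000
99 = 01100011
114 = 01110010
Binary: 01110100.01100000.01100011.01110010


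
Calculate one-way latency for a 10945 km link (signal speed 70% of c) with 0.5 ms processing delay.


Speed = 0.7 * 3e5 km/s = 210000 km/s
Propagation delay = 10945 / 210000 = 0.0521 s = 52.119 ms
Processing delay = 0.5 ms
Total one-way latency = 52.619 ms


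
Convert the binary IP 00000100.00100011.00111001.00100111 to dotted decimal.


00000100 = 4
00100011 = 35
00111001 = 57
00100111 = 39
IP: 4.35.57.39


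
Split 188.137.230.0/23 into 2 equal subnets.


New prefix = 23 + 1 = 24
Each subnet has 256 addresses
  188.137.230.0/24
  188.137.231.0/24
Subnets: 188.137.230.0/24, 188.137.231.0/24


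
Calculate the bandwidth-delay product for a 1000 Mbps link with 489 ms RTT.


BDP = bandwidth * RTT
= 1000 Mbps * 489 ms
= 1000 * 1e6 * 489 / 1000 bits
= 489000000 bits
= 61125000 bytes
= 59692.3828 KB
BDP = 489000000 bits (61125000 bytes)


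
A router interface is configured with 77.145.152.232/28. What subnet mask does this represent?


/28 means 28 network bits, 4 host bits
Binary: 11111111111111111111111111110000
Mask: 255.255.255.240


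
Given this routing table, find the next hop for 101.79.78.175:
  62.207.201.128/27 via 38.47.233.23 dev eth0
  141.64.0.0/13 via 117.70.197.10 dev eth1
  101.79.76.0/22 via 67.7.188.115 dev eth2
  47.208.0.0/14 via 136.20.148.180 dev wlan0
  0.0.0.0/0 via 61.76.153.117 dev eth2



Longest prefix match for 101.79.78.175:
  /27 62.207.201.128: no
  /13 141.64.0.0: no
  /22 101.79.76.0: MATCH
  /14 47.208.0.0: no
  /0 0.0.0.0: MATCH
Selected: next-hop 67.7.188.115 via eth2 (matched /22)


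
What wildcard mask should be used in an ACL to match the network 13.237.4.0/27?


Subnet mask: 255.255.255.224
Wildcard = 255.255.255.255 - subnet mask
255 - 255 = 0
255 - 255 = 0
255 - 255 = 0
255 - 224 = 31
Wildcard: 0.0.0.31


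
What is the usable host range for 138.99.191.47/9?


Network: 138.0.0.0
Broadcast: 138.127.255.255
First usable = network + 1
Last usable = broadcast - 1
Range: 138.0.0.1 to 138.127.255.254


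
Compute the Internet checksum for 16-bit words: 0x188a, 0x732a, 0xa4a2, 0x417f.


Sum all words (with carry folding):
+ 0x188a = 0x188a
+ 0x732a = 0x8bb4
+ 0xa4a2 = 0x3057
+ 0x417f = 0x71d6
One's complement: ~0x71d6
Checksum = 0x8e29


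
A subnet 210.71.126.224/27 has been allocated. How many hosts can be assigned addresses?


Host bits = 32 - 27 = 5
Total addresses = 2^5 = 32
Usable = total - 2 (network and broadcast)
Usable hosts: 30


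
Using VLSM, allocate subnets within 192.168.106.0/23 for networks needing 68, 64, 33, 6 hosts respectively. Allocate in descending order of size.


68 hosts -> /25 (126 usable): 192.168.106.0/25
64 hosts -> /25 (126 usable): 192.168.106.128/25
33 hosts -> /26 (62 usable): 192.168.107.0/26
6 hosts -> /29 (6 usable): 192.168.107.64/29
Allocation: 192.168.106.0/25 (68 hosts, 126 usable); 192.168.106.128/25 (64 hosts, 126 usable); 192.168.107.0/26 (33 hosts, 62 usable); 192.168.107.64/29 (6 hosts, 6 usable)


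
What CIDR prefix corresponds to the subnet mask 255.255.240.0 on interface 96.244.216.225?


Binary: 11111111.11111111.11110000.00000000
Count leading 1s
Prefix: /20


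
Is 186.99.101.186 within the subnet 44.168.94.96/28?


Subnet network: 44.168.94.96
Test IP AND mask: 186.99.101.176
No, 186.99.101.186 is not in 44.168.94.96/28


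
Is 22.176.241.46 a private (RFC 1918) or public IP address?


RFC 1918 private ranges:
  10.0.0.0/8 (10.0.0.0 - 10.255.255.255)
  172.16.0.0/12 (172.16.0.0 - 172.31.255.255)
  192.168.0.0/16 (192.168.0.0 - 192.168.255.255)
Public (not in any RFC 1918 range)


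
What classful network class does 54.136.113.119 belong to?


First octet: 54
Binary: 00110110
0xxxxxxx -> Class A (1-126)
Class A, default mask 255.0.0.0 (/8)


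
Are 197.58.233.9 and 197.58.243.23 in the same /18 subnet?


Mask: 255.255.192.0
197.58.233.9 AND mask = 197.58.192.0
197.58.243.23 AND mask = 197.58.192.0
Yes, same subnet (197.58.192.0)


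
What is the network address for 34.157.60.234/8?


IP:   00100010.10011101.00111100.11101010
Mask: 11111111.00000000.00000000.00000000
AND operation:
Net:  00100010.00000000.00000000.00000000
Network: 34.0.0.0/8


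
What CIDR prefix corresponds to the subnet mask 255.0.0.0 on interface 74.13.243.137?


Binary: 11111111.00000000.00000000.00000000
Count leading 1s
Prefix: /8


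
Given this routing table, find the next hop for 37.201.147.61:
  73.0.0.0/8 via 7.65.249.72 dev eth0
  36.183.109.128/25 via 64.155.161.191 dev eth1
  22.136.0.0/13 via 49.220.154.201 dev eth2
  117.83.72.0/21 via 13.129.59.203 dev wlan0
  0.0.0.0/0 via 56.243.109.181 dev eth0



Longest prefix match for 37.201.147.61:
  /8 73.0.0.0: no
  /25 36.183.109.128: no
  /13 22.136.0.0: no
  /21 117.83.72.0: no
  /0 0.0.0.0: MATCH
Selected: next-hop 56.243.109.181 via eth0 (matched /0)


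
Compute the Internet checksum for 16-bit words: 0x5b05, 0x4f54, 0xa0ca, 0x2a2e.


Sum all words (with carry folding):
+ 0x5b05 = 0x5b05
+ 0x4f54 = 0xaa59
+ 0xa0ca = 0x4b24
+ 0x2a2e = 0x7552
One's complement: ~0x7552
Checksum = 0x8aad


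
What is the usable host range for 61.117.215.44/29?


Network: 61.117.215.40
Broadcast: 61.117.215.47
First usable = network + 1
Last usable = broadcast - 1
Range: 61.117.215.41 to 61.117.215.46


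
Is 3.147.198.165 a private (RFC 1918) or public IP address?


RFC 1918 private ranges:
  10.0.0.0/8 (10.0.0.0 - 10.255.255.255)
  172.16.0.0/12 (172.16.0.0 - 172.31.255.255)
  192.168.0.0/16 (192.168.0.0 - 192.168.255.255)
Public (not in any RFC 1918 range)


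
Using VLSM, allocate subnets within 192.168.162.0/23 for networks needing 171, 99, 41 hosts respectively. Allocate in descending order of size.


171 hosts -> /24 (254 usable): 192.168.162.0/24
99 hosts -> /25 (126 usable): 192.168.163.0/25
41 hosts -> /26 (62 usable): 192.168.163.128/26
Allocation: 192.168.162.0/24 (171 hosts, 254 usable); 192.168.163.0/25 (99 hosts, 126 usable); 192.168.163.128/26 (41 hosts, 62 usable)


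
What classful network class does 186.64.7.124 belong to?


First octet: 186
Binary: 10111010
10xxxxxx -> Class B (128-191)
Class B, default mask 255.255.0.0 (/16)


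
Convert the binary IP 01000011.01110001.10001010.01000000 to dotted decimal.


01000011 = 67
01110001 = 113
10001010 = 138
01000000 = 64
IP: 67.113.138.64


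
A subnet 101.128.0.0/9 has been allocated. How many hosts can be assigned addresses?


Host bits = 32 - 9 = 23
Total addresses = 2^23 = 8388608
Usable = total - 2 (network and broadcast)
Usable hosts: 8388606


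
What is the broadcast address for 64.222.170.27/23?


Network: 64.222.170.0/23
Host bits = 9
Set all host bits to 1:
Broadcast: 64.222.171.255


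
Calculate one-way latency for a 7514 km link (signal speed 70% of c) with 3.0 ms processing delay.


Speed = 0.7 * 3e5 km/s = 210000 km/s
Propagation delay = 7514 / 210000 = 0.0358 s = 35.781 ms
Processing delay = 3.0 ms
Total one-way latency = 38.781 ms


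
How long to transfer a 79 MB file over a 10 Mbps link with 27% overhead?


Effective throughput = 10 * (1 - 27/100) = 7.3 Mbps
File size in Mb = 79 * 8 = 632 Mb
Time = 632 / 7.3
Time = 86.5753 seconds


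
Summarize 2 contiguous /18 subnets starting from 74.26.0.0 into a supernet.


Original prefix: /18
Number of subnets: 2 = 2^1
New prefix = 18 - 1 = 17
Supernet: 74.26.0.0/17


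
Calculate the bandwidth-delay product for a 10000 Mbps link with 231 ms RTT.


BDP = bandwidth * RTT
= 10000 Mbps * 231 ms
= 10000 * 1e6 * 231 / 1000 bits
= 2310000000 bits
= 288750000 bytes
= 281982.4219 KB
BDP = 2310000000 bits (288750000 bytes)


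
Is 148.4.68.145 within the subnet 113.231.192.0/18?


Subnet network: 113.231.192.0
Test IP AND mask: 148.4.64.0
No, 148.4.68.145 is not in 113.231.192.0/18


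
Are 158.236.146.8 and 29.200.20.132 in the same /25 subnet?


Mask: 255.255.255.128
158.236.146.8 AND mask = 158.236.146.0
29.200.20.132 AND mask = 29.200.20.128
No, different subnets (158.236.146.0 vs 29.200.20.128)


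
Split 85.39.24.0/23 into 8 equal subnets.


New prefix = 23 + 3 = 26
Each subnet has 64 addresses
  85.39.24.0/26
  85.39.24.64/26
  85.39.24.128/26
  85.39.24.192/26
  85.39.25.0/26
  85.39.25.64/26
  85.39.25.128/26
  85.39.25.192/26
Subnets: 85.39.24.0/26, 85.39.24.64/26, 85.39.24.128/26, 85.39.24.192/26, 85.39.25.0/26, 85.39.25.64/26, 85.39.25.128/26, 85.39.25.192/26


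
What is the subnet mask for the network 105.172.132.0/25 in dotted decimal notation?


/25 means 25 network bits, 7 host bits
Binary: 11111111111111111111111110000000
Mask: 255.255.255.128


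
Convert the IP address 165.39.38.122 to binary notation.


165 = 10100101
39 = 00100111
38 = 00100110
122 = 01111010
Binary: 10100101.00100111.00100110.01111010


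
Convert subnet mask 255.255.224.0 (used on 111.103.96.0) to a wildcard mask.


Subnet mask: 255.255.224.0
Wildcard = 255.255.255.255 - subnet mask
255 - 255 = 0
255 - 255 = 0
255 - 224 = 31
255 - 0 = 255
Wildcard: 0.0.31.255


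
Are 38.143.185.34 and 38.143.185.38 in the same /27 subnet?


Mask: 255.255.255.224
38.143.185.34 AND mask = 38.143.185.32
38.143.185.38 AND mask = 38.143.185.32
Yes, same subnet (38.143.185.32)


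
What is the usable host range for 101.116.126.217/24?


Network: 101.116.126.0
Broadcast: 101.116.126.255
First usable = network + 1
Last usable = broadcast - 1
Range: 101.116.126.1 to 101.116.126.254


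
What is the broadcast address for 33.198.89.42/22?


Network: 33.198.88.0/22
Host bits = 10
Set all host bits to 1:
Broadcast: 33.198.91.255


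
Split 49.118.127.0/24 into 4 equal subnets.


New prefix = 24 + 2 = 26
Each subnet has 64 addresses
  49.118.127.0/26
  49.118.127.64/26
  49.118.127.128/26
  49.118.127.192/26
Subnets: 49.118.127.0/26, 49.118.127.64/26, 49.118.127.128/26, 49.118.127.192/26


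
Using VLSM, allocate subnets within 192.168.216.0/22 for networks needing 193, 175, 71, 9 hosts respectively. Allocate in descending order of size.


193 hosts -> /24 (254 usable): 192.168.216.0/24
175 hosts -> /24 (254 usable): 192.168.217.0/24
71 hosts -> /25 (126 usable): 192.168.218.0/25
9 hosts -> /28 (14 usable): 192.168.218.128/28
Allocation: 192.168.216.0/24 (193 hosts, 254 usable); 192.168.217.0/24 (175 hosts, 254 usable); 192.168.218.0/25 (71 hosts, 126 usable); 192.168.218.128/28 (9 hosts, 14 usable)


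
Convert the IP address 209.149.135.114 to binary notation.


209 = 11010001
149 = 10010101
135 = 10000111
114 = 01110010
Binary: 11010001.10010101.10000111.01110010


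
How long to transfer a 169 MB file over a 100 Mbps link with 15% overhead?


Effective throughput = 100 * (1 - 15/100) = 85 Mbps
File size in Mb = 169 * 8 = 1352 Mb
Time = 1352 / 85
Time = 15.9059 seconds


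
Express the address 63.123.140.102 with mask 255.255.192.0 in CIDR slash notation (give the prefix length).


Binary: 11111111.11111111.11000000.00000000
Count leading 1s
Prefix: /18


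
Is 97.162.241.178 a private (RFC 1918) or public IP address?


RFC 1918 private ranges:
  10.0.0.0/8 (10.0.0.0 - 10.255.255.255)
  172.16.0.0/12 (172.16.0.0 - 172.31.255.255)
  192.168.0.0/16 (192.168.0.0 - 192.168.255.255)
Public (not in any RFC 1918 range)


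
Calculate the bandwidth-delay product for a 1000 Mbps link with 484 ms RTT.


BDP = bandwidth * RTT
= 1000 Mbps * 484 ms
= 1000 * 1e6 * 484 / 1000 bits
= 484000000 bits
= 60500000 bytes
= 59082.0312 KB
BDP = 484000000 bits (60500000 bytes)


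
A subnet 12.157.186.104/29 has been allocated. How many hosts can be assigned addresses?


Host bits = 32 - 29 = 3
Total addresses = 2^3 = 8
Usable = total - 2 (network and broadcast)
Usable hosts: 6


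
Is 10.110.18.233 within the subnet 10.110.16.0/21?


Subnet network: 10.110.16.0
Test IP AND mask: 10.110.16.0
Yes, 10.110.18.233 is in 10.110.16.0/21


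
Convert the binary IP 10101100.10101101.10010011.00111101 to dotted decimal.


10101100 = 172
10101101 = 173
10010011 = 147
00111101 = 61
IP: 172.173.147.61


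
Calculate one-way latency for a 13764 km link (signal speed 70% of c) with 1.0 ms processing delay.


Speed = 0.7 * 3e5 km/s = 210000 km/s
Propagation delay = 13764 / 210000 = 0.0655 s = 65.5429 ms
Processing delay = 1.0 ms
Total one-way latency = 66.5429 ms


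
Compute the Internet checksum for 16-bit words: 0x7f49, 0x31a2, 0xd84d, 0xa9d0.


Sum all words (with carry folding):
+ 0x7f49 = 0x7f49
+ 0x31a2 = 0xb0eb
+ 0xd84d = 0x8939
+ 0xa9d0 = 0x330a
One's complement: ~0x330a
Checksum = 0xccf5


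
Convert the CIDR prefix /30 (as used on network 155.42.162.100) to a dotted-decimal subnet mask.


/30 means 30 network bits, 2 host bits
Binary: 11111111111111111111111111111100
Mask: 255.255.255.252


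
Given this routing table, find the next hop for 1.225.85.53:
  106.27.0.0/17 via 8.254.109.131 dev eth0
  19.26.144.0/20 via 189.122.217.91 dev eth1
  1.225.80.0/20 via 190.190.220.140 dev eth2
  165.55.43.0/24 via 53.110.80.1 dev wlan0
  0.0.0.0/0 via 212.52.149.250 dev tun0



Longest prefix match for 1.225.85.53:
  /17 106.27.0.0: no
  /20 19.26.144.0: no
  /20 1.225.80.0: MATCH
  /24 165.55.43.0: no
  /0 0.0.0.0: MATCH
Selected: next-hop 190.190.220.140 via eth2 (matched /20)


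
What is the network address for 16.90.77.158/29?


IP:   00010000.01011010.01001101.10011110
Mask: 11111111.11111111.11111111.11111000
AND operation:
Net:  00010000.01011010.01001101.10011000
Network: 16.90.77.152/29


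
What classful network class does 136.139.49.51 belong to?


First octet: 136
Binary: 10001000
10xxxxxx -> Class B (128-191)
Class B, default mask 255.255.0.0 (/16)


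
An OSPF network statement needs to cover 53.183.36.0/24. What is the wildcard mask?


Subnet mask: 255.255.255.0
Wildcard = 255.255.255.255 - subnet mask
255 - 255 = 0
255 - 255 = 0
255 - 255 = 0
255 - 0 = 255
Wildcard: 0.0.0.255


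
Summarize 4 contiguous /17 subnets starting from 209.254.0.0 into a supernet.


Original prefix: /17
Number of subnets: 4 = 2^2
New prefix = 17 - 2 = 15
Supernet: 209.254.0.0/15


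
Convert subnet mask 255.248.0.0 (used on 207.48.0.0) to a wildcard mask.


Subnet mask: 255.248.0.0
Wildcard = 255.255.255.255 - subnet mask
255 - 255 = 0
255 - 248 = 7
255 - 0 = 255
255 - 0 = 255
Wildcard: 0.7.255.255


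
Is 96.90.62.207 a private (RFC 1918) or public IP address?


RFC 1918 private ranges:
  10.0.0.0/8 (10.0.0.0 - 10.255.255.255)
  172.16.0.0/12 (172.16.0.0 - 172.31.255.255)
  192.168.0.0/16 (192.168.0.0 - 192.168.255.255)
Public (not in any RFC 1918 range)


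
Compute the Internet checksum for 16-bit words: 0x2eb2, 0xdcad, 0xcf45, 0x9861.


Sum all words (with carry folding):
+ 0x2eb2 = 0x2eb2
+ 0xdcad = 0x0b60
+ 0xcf45 = 0xdaa5
+ 0x9861 = 0x7307
One's complement: ~0x7307
Checksum = 0x8cf8


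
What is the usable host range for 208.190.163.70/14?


Network: 208.188.0.0
Broadcast: 208.191.255.255
First usable = network + 1
Last usable = broadcast - 1
Range: 208.188.0.1 to 208.191.255.254


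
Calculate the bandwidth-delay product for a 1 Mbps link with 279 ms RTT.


BDP = bandwidth * RTT
= 1 Mbps * 279 ms
= 1 * 1e6 * 279 / 1000 bits
= 279000 bits
= 34875 bytes
= 34.0576 KB
BDP = 279000 bits (34875 bytes)


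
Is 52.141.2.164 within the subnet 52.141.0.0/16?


Subnet network: 52.141.0.0
Test IP AND mask: 52.141.0.0
Yes, 52.141.2.164 is in 52.141.0.0/16


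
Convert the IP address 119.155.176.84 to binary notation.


119 = 01110111
155 = 10011011
176 = 10110000
84 = 01010100
Binary: 01110111.10011011.10110000.01010100


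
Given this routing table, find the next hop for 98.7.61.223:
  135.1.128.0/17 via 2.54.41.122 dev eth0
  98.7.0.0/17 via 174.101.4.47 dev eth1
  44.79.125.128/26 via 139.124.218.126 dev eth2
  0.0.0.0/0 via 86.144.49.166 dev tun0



Longest prefix match for 98.7.61.223:
  /17 135.1.128.0: no
  /17 98.7.0.0: MATCH
  /26 44.79.125.128: no
  /0 0.0.0.0: MATCH
Selected: next-hop 174.101.4.47 via eth1 (matched /17)


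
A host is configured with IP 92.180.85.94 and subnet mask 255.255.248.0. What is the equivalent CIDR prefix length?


Binary: 11111111.11111111.11111000.00000000
Count leading 1s
Prefix: /21


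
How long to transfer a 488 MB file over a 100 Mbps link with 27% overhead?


Effective throughput = 100 * (1 - 27/100) = 73 Mbps
File size in Mb = 488 * 8 = 3904 Mb
Time = 3904 / 73
Time = 53.4795 seconds


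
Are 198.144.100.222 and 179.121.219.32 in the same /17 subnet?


Mask: 255.255.128.0
198.144.100.222 AND mask = 198.144.0.0
179.121.219.32 AND mask = 179.121.128.0
No, different subnets (198.144.0.0 vs 179.121.128.0)


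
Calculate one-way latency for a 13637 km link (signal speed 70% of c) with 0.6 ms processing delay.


Speed = 0.7 * 3e5 km/s = 210000 km/s
Propagation delay = 13637 / 210000 = 0.0649 s = 64.9381 ms
Processing delay = 0.6 ms
Total one-way latency = 65.5381 ms


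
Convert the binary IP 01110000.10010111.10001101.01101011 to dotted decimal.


01110000 = 112
10010111 = 151
10001101 = 141
01101011 = 107
IP: 112.151.141.107


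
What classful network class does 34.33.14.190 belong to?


First octet: 34
Binary: 00100010
0xxxxxxx -> Class A (1-126)
Class A, default mask 255.0.0.0 (/8)


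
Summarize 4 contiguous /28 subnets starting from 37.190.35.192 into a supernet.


Original prefix: /28
Number of subnets: 4 = 2^2
New prefix = 28 - 2 = 26
Supernet: 37.190.35.192/26


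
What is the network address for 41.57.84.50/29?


IP:   00101001.00111001.01010100.00110010
Mask: 11111111.11111111.11111111.11111000
AND operation:
Net:  00101001.00111001.01010100.00110000
Network: 41.57.84.48/29


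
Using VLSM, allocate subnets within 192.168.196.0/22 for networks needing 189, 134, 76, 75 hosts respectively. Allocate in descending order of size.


189 hosts -> /24 (254 usable): 192.168.196.0/24
134 hosts -> /24 (254 usable): 192.168.197.0/24
76 hosts -> /25 (126 usable): 192.168.198.0/25
75 hosts -> /25 (126 usable): 192.168.198.128/25
Allocation: 192.168.196.0/24 (189 hosts, 254 usable); 192.168.197.0/24 (134 hosts, 254 usable); 192.168.198.0/25 (76 hosts, 126 usable); 192.168.198.128/25 (75 hosts, 126 usable)


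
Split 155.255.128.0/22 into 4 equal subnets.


New prefix = 22 + 2 = 24
Each subnet has 256 addresses
  155.255.128.0/24
  155.255.129.0/24
  155.255.130.0/24
  155.255.131.0/24
Subnets: 155.255.128.0/24, 155.255.129.0/24, 155.255.130.0/24, 155.255.131.0/24


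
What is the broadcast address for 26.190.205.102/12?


Network: 26.176.0.0/12
Host bits = 20
Set all host bits to 1:
Broadcast: 26.191.255.255


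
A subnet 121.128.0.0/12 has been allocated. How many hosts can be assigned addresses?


Host bits = 32 - 12 = 20
Total addresses = 2^20 = 1048576
Usable = total - 2 (network and broadcast)
Usable hosts: 1048574


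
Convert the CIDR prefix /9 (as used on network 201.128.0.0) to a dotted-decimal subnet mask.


/9 means 9 network bits, 23 host bits
Binary: 11111111100000000000000000000000
Mask: 255.128.0.0


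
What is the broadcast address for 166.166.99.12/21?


Network: 166.166.96.0/21
Host bits = 11
Set all host bits to 1:
Broadcast: 166.166.103.255


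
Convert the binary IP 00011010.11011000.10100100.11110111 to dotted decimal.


00011010 = 26
11011000 = 216
10100100 = 164
11110111 = 247
IP: 26.216.164.247


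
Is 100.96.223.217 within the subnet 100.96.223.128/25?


Subnet network: 100.96.223.128
Test IP AND mask: 100.96.223.128
Yes, 100.96.223.217 is in 100.96.223.128/25


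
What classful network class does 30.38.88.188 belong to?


First octet: 30
Binary: 00011110
0xxxxxxx -> Class A (1-126)
Class A, default mask 255.0.0.0 (/8)


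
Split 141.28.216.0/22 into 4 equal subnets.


New prefix = 22 + 2 = 24
Each subnet has 256 addresses
  141.28.216.0/24
  141.28.217.0/24
  141.28.218.0/24
  141.28.219.0/24
Subnets: 141.28.216.0/24, 141.28.217.0/24, 141.28.218.0/24, 141.28.219.0/24


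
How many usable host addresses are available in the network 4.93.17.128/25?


Host bits = 32 - 25 = 7
Total addresses = 2^7 = 128
Usable = total - 2 (network and broadcast)
Usable hosts: 126


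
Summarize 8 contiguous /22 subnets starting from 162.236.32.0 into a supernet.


Original prefix: /22
Number of subnets: 8 = 2^3
New prefix = 22 - 3 = 19
Supernet: 162.236.32.0/19


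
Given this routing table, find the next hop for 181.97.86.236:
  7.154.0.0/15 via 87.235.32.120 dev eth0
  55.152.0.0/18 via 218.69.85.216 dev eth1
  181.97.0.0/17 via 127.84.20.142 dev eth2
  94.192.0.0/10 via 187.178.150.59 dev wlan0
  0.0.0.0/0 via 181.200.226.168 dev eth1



Longest prefix match for 181.97.86.236:
  /15 7.154.0.0: no
  /18 55.152.0.0: no
  /17 181.97.0.0: MATCH
  /10 94.192.0.0: no
  /0 0.0.0.0: MATCH
Selected: next-hop 127.84.20.142 via eth2 (matched /17)


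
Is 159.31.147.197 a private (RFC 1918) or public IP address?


RFC 1918 private ranges:
  10.0.0.0/8 (10.0.0.0 - 10.255.255.255)
  172.16.0.0/12 (172.16.0.0 - 172.31.255.255)
  192.168.0.0/16 (192.168.0.0 - 192.168.255.255)
Public (not in any RFC 1918 range)


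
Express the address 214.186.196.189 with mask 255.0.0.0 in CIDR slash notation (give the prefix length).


Binary: 11111111.00000000.00000000.00000000
Count leading 1s
Prefix: /8


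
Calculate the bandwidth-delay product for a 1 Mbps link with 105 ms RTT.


BDP = bandwidth * RTT
= 1 Mbps * 105 ms
= 1 * 1e6 * 105 / 1000 bits
= 105000 bits
= 13125 bytes
= 12.8174 KB
BDP = 105000 bits (13125 bytes)


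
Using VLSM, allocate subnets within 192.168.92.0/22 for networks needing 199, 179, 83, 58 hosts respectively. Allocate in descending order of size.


199 hosts -> /24 (254 usable): 192.168.92.0/24
179 hosts -> /24 (254 usable): 192.168.93.0/24
83 hosts -> /25 (126 usable): 192.168.94.0/25
58 hosts -> /26 (62 usable): 192.168.94.128/26
Allocation: 192.168.92.0/24 (199 hosts, 254 usable); 192.168.93.0/24 (179 hosts, 254 usable); 192.168.94.0/25 (83 hosts, 126 usable); 192.168.94.128/26 (58 hosts, 62 usable)


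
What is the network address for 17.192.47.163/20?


IP:   00010001.11000000.00101111.10100011
Mask: 11111111.11111111.11110000.00000000
AND operation:
Net:  00010001.11000000.00100000.00000000
Network: 17.192.32.0/20


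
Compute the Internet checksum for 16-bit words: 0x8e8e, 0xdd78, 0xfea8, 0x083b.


Sum all words (with carry folding):
+ 0x8e8e = 0x8e8e
+ 0xdd78 = 0x6c07
+ 0xfea8 = 0x6ab0
+ 0x083b = 0x72eb
One's complement: ~0x72eb
Checksum = 0x8d14


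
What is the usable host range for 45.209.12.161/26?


Network: 45.209.12.128
Broadcast: 45.209.12.191
First usable = network + 1
Last usable = broadcast - 1
Range: 45.209.12.129 to 45.209.12.190


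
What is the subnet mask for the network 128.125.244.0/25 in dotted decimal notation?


/25 means 25 network bits, 7 host bits
Binary: 11111111111111111111111110000000
Mask: 255.255.255.128


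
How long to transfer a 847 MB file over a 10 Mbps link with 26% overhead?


Effective throughput = 10 * (1 - 26/100) = 7.4 Mbps
File size in Mb = 847 * 8 = 6776 Mb
Time = 6776 / 7.4
Time = 915.6757 seconds


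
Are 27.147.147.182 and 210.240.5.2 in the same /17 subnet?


Mask: 255.255.128.0
27.147.147.182 AND mask = 27.147.128.0
210.240.5.2 AND mask = 210.240.0.0
No, different subnets (27.147.128.0 vs 210.240.0.0)


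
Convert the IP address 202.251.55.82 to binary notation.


202 = 11001010
251 = 11111011
55 = 00110111
82 = 01010010
Binary: 11001010.11111011.00110111.01010010


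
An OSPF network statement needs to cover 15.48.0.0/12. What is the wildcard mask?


Subnet mask: 255.240.0.0
Wildcard = 255.255.255.255 - subnet mask
255 - 255 = 0
255 - 240 = 15
255 - 0 = 255
255 - 0 = 255
Wildcard: 0.15.255.255
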